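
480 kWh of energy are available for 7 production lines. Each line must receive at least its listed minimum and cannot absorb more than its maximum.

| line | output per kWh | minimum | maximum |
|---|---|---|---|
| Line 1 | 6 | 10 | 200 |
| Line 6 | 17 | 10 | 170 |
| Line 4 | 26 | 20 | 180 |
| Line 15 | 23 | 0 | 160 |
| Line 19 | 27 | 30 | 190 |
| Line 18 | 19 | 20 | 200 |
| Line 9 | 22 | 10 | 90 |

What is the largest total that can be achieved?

Meeting every minimum uses 10+10+20+0+30+20+10 = 100 kWh, leaving 380.
Highest output per kWh first: Line 19 27 > Line 4 26 > Line 15 23 > Line 9 22 > Line 18 19 > Line 6 17 > Line 1 6.
Give Line 19 160 more to hit its cap of 190 ; 220 left.
Line 4: +160 to 180 (cap) ; 60 left.
Line 15 has room for 160 more but only 60 remain, so it gets 60.
Total = 6×10 + 17×10 + 26×180 + 23×60 + 27×190 + 19×20 + 22×10 = 12020.

12020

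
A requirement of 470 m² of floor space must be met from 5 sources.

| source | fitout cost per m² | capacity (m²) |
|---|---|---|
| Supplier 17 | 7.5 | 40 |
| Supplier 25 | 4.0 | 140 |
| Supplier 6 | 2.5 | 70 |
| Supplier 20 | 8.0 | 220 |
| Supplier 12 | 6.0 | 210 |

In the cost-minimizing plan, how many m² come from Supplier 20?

Use sources in increasing cost order.
Supplier 6 (2.5): use full 70 ; 400 m² to go.
Take 140 from Supplier 25 at 4.0 ; need 260 more.
Take 210 from Supplier 12 at 6.0 ; need 50 more.
Supplier 17 (7.5): use full 40 ; 10 m² to go.
Supplier 20 at 8.0: take 10 of its 220 ; requirement met.

10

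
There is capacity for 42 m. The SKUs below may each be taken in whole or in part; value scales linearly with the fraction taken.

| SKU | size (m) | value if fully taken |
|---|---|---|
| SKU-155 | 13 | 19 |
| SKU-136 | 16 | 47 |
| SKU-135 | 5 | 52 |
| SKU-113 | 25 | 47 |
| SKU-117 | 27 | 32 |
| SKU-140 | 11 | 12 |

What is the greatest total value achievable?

Rank by value-to-size ratio: SKU-135 52/5≈10.4, SKU-136 47/16≈2.94, SKU-113 47/25≈1.88, SKU-155 19/13≈1.46, SKU-117 32/27≈1.19, SKU-140 12/11≈1.09.
Take all of SKU-135 (5 m, value 52) ; 37 m left.
SKU-136: take in full, 16 m for value 47 ; 21 left.
Only 21 m remain; take 21/25 of SKU-113 for value 47×21/25 = 39.48.
Total value = 138.48.

138.48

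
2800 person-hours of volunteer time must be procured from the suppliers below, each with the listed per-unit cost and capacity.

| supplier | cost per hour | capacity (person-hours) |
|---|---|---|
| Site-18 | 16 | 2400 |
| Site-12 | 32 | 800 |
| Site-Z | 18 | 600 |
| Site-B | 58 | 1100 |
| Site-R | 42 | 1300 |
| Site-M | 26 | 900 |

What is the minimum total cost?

45600

Cheapest first:
Site-18 (16): use full 2400 ; 400 person-hours to go.
Take 400 from Site-Z at 18 to finish.
Site-M, Site-12, Site-R, Site-B: unused.
Cost = 2400×16 + 400×18 = 45600.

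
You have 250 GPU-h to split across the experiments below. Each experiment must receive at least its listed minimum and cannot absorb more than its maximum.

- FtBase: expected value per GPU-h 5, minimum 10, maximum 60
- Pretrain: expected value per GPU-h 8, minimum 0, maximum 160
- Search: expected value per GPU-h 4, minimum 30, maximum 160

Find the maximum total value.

1700

Meeting every minimum uses 10+0+30 = 40 GPU-h, leaving 210.
Highest expected value per GPU-h first: Pretrain 8 > FtBase 5 > Search 4.
Pretrain: +160 to 160 (cap) ; 50 left.
Give FtBase 50 more to hit its cap of 60 ; 0 left.
Total = 5×60 + 8×160 + 4×30 = 1700.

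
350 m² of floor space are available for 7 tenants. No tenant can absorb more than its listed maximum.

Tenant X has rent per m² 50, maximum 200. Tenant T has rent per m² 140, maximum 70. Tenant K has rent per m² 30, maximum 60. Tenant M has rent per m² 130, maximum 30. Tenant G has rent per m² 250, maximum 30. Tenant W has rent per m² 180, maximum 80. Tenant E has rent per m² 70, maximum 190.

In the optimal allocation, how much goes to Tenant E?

Order the tenants by rent per m²: Tenant G 250 > Tenant W 180 > Tenant T 140 > Tenant M 130 > Tenant E 70 > Tenant X 50 > Tenant K 30.
Tenant G takes 30 to reach its cap of 30 → 320 left.
Tenant W takes 80 to reach its cap of 80 → 240 left.
Give Tenant T 70 to hit its cap of 70 → 170 left.
Give Tenant M 30 to hit its cap of 30 → 140 left.
Tenant E has room for 190 but only 140 remain, so it gets 140.

140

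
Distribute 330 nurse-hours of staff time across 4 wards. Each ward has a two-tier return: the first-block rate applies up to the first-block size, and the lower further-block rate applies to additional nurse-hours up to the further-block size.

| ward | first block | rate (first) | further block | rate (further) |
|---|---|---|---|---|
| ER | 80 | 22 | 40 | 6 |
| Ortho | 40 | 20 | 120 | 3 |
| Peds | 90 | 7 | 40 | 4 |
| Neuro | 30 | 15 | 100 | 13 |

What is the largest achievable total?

Order all 8 blocks by rate: ER/T1 22 > Ortho/T1 20 > Neuro/T1 15 > Neuro/T2 13 > Peds/T1 7 > ER/T2 6 > Peds/T2 4 > Ortho/T2 3.
ER T1 at 22: fill all 80 ; 250 left.
Ortho/T1 (20): +40 ; 210 left.
Fill Neuro T1 block (30 at 15) ; 180 left.
Neuro T2 at 13: fill all 100 ; 80 left.
80 remain; put them into Peds T1 at 7.
Total = 22×80 + 20×40 + 15×30 + 13×100 + 7×80 = 4870.

4870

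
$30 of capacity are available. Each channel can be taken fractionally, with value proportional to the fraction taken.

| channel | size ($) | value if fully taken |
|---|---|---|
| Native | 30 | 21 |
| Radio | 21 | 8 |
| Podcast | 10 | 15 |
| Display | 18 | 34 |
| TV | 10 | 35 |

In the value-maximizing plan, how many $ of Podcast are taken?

Rank by value-to-size ratio: TV 35/10≈3.5, Display 34/18≈1.89, Podcast 15/10≈1.5, Native 21/30≈0.7, Radio 8/21≈0.381.
Take all of TV (10 $, value 35) → 20 $ left.
Take all of Display (18 $, value 34) → 2 $ left.
2 $ left: a 2/10 share of Podcast gives 15×2/10 = 3.

2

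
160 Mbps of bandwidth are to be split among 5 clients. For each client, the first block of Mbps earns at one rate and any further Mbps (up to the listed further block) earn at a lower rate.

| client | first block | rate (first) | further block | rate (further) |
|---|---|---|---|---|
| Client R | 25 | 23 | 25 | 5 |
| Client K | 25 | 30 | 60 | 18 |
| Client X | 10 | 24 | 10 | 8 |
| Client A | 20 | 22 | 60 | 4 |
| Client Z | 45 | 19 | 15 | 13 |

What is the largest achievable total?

3490

Order all 10 blocks by rate: Client K/T1 30 > Client X/T1 24 > Client R/T1 23 > Client A/T1 22 > Client Z/T1 19 > Client K/T2 18 > Client Z/T2 13 > Client X/T2 8 > Client R/T2 5 > Client A/T2 4.
Client K/T1 (30): +25 ; 135 left.
Client X T1 at 24: fill all 10 ; 125 left.
Client R/T1 (23): +25 ; 100 left.
Client A/T1 (22): +20 ; 80 left.
Fill Client Z T1 block (45 at 19) ; 35 left.
Client K/T2: +35 of 60 at 18; pool empty.
Total = 30×25 + 24×10 + 23×25 + 22×20 + 19×45 + 18×35 = 3490.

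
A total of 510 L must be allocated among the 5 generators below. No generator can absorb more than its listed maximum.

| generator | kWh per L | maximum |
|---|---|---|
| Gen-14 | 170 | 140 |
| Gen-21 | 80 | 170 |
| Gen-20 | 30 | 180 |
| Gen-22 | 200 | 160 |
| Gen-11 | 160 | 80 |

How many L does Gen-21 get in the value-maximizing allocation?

130

Rank by kWh per L: Gen-22 200 > Gen-14 170 > Gen-11 160 > Gen-21 80 > Gen-20 30.
Gen-22: +160 to 160 (cap) — 350 left.
Gen-14 takes 140 to reach its cap of 140 — 210 left.
Gen-11 takes 80 to reach its cap of 80 — 130 left.
Gen-21 has room for 170 but only 130 remain, so it gets 130.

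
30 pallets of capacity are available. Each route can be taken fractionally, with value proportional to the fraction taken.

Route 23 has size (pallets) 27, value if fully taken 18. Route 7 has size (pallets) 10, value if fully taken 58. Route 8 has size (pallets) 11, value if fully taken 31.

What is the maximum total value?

95

Rank by value-to-size ratio: Route 7 58/10≈5.8, Route 8 31/11≈2.82, Route 23 18/27≈0.667.
All 10 pallets of Route 7 fit (value 58) → 20 remain.
Take all of Route 8 (11 pallets, value 31) → 9 pallets left.
Fill the last 9 pallets with part of Route 23: 9/27 of it earns 6.
Total value = 95.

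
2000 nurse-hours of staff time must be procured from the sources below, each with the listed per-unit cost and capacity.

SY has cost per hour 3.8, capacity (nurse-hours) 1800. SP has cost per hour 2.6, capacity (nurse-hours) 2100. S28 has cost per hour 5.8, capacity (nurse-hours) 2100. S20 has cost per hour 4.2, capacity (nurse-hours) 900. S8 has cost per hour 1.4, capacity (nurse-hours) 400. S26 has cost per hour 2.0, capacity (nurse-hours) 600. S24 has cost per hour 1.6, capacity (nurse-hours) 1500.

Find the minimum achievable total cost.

Use sources in increasing cost order.
S8 (1.4): use full 400 ; 1600 nurse-hours to go.
S24 at 1.6: take all 1500 nurse-hours ; 100 still needed.
Take 100 from S26 at 2.0 to finish.
SP, SY, S20, S28: unused.
Cost = 400×1.4 + 1500×1.6 + 100×2.0 = 3160.

3160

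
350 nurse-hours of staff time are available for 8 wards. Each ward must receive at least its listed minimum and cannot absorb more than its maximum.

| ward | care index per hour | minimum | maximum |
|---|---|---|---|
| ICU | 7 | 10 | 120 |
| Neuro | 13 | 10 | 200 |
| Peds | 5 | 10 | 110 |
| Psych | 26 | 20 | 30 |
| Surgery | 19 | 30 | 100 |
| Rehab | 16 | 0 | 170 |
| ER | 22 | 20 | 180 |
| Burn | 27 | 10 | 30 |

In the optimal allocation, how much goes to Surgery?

Meeting every minimum uses 10+10+10+20+30+0+20+10 = 110 nurse-hours, leaving 240.
Order the wards by care index per hour: Burn 27 > Psych 26 > ER 22 > Surgery 19 > Rehab 16 > Neuro 13 > ICU 7 > Peds 5.
Burn takes 20 more to reach its cap of 30 → 220 left.
Give Psych 10 more to hit its cap of 30 → 210 left.
Give ER 160 more to hit its cap of 180 → 50 left.
Only 50 left; Surgery takes them to reach 80.

80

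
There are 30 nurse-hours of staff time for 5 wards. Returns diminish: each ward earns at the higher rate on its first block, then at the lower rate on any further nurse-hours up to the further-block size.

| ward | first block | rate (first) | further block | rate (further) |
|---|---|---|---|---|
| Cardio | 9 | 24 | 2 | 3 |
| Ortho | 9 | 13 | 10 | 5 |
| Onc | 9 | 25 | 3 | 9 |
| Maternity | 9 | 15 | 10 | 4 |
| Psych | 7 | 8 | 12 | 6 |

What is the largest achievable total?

Rank every tier by rate: Onc/tier1 25 > Cardio/tier1 24 > Maternity/tier1 15 > Ortho/tier1 13 > Onc/tier2 9 > Psych/tier1 8 > Psych/tier2 6 > Ortho/tier2 5 > Maternity/tier2 4 > Cardio/tier2 3.
Onc/tier1 (25): +9 → 21 left.
Fill Cardio tier1 block (9 at 24) → 12 left.
Fill Maternity tier1 block (9 at 15) → 3 left.
3 remain; put them into Ortho tier1 at 13.
Total = 25×9 + 24×9 + 15×9 + 13×3 = 615.

615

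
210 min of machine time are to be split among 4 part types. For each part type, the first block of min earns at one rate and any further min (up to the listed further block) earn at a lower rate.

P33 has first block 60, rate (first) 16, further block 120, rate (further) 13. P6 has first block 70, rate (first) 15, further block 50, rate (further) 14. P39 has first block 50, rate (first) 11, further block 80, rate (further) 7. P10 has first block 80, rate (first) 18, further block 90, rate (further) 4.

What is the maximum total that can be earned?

Order all 8 blocks by rate: P10/T1 18 > P33/T1 16 > P6/T1 15 > P6/T2 14 > P33/T2 13 > P39/T1 11 > P39/T2 7 > P10/T2 4.
Fill P10 T1 block (80 at 18) — 130 left.
P33/T1 (16): +60 — 70 left.
P6 T1 at 15: fill all 70 — 0 left.
Total = 18×80 + 16×60 + 15×70 = 3450.

3450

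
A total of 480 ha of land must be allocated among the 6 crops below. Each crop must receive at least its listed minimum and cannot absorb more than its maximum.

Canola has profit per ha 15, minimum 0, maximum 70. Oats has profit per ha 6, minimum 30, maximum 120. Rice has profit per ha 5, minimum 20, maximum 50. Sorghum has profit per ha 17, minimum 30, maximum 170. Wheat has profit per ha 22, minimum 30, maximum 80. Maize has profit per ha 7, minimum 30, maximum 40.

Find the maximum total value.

Meeting every minimum uses 0+30+20+30+30+30 = 140 ha, leaving 340.
Order the crops by profit per ha: Wheat 22 > Sorghum 17 > Canola 15 > Maize 7 > Oats 6 > Rice 5.
Wheat takes 50 more to reach its cap of 80 ; 290 left.
Give Sorghum 140 more to hit its cap of 170 ; 150 left.
Give Canola 70 more to hit its cap of 70 ; 80 left.
Give Maize 10 more to hit its cap of 40 ; 70 left.
Oats: +70 (room for 90) → 100. Pool exhausted.
Total = 15×70 + 6×100 + 5×20 + 17×170 + 22×80 + 7×40 = 6680.

6680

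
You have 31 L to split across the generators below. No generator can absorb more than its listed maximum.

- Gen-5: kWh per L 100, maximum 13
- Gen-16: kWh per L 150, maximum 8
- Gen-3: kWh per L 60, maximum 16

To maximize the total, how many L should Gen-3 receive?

Order the generators by kWh per L: Gen-16 150 > Gen-5 100 > Gen-3 60.
Gen-16: +8 to 8 (cap) ; 23 left.
Gen-5: +13 to 13 (cap) ; 10 left.
Only 10 left; Gen-3 takes them to reach 10.

10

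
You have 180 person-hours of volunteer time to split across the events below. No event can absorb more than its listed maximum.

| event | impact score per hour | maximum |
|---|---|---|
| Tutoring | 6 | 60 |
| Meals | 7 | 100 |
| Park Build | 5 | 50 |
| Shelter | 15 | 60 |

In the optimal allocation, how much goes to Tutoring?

20

Highest impact score per hour first: Shelter 15 > Meals 7 > Tutoring 6 > Park Build 5.
Give Shelter 60 to hit its cap of 60 → 120 left.
Meals: +100 to 100 (cap) → 20 left.
Only 20 left; Tutoring takes them to reach 20.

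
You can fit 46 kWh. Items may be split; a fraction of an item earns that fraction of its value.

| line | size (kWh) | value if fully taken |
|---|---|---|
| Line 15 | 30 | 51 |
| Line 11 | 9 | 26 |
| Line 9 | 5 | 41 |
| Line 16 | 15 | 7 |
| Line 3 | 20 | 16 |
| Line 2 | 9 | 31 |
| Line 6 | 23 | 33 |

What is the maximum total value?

Rank by value-to-size ratio: Line 9 41/5≈8.2, Line 2 31/9≈3.44, Line 11 26/9≈2.89, Line 15 51/30≈1.7, Line 6 33/23≈1.43, Line 3 16/20≈0.8, Line 16 7/15≈0.467.
Line 9: take in full, 5 kWh for value 41 — 41 left.
Take all of Line 2 (9 kWh, value 31) — 32 kWh left.
Take all of Line 11 (9 kWh, value 26) — 23 kWh left.
Only 23 kWh remain; take 23/30 of Line 15 for value 51×23/30 = 39.1.
Total value = 137.1.

137.1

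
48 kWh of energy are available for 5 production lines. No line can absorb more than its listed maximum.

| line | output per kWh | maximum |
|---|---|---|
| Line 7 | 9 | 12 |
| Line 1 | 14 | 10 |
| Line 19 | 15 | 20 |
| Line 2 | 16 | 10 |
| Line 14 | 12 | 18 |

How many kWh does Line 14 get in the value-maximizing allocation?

Rank by output per kWh: Line 2 16 > Line 19 15 > Line 1 14 > Line 14 12 > Line 7 9.
Line 2 takes 10 to reach its cap of 10 → 38 left.
Give Line 19 20 to hit its cap of 20 → 18 left.
Line 1: +10 to 10 (cap) → 8 left.
Line 14: +8 (room for 18) → 8. Pool exhausted.

8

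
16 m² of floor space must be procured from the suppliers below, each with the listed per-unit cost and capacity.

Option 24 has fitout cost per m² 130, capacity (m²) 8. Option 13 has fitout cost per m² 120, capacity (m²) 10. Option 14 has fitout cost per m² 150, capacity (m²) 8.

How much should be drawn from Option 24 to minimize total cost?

Cheapest first:
Option 13 at 120: take all 10 m² → 6 still needed.
Take 6 from Option 24 at 130 to finish.
Option 14: unused.

6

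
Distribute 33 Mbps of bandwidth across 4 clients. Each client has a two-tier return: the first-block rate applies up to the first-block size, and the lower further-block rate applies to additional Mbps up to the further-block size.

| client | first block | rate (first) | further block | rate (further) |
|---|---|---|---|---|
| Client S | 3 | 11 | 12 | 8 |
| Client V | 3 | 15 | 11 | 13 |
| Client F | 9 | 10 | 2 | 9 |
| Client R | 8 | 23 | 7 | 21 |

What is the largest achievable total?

Order all 8 blocks by rate: Client R/tier1 23 > Client R/tier2 21 > Client V/tier1 15 > Client V/tier2 13 > Client S/tier1 11 > Client F/tier1 10 > Client F/tier2 9 > Client S/tier2 8.
Client R/tier1 (23): +8 ; 25 left.
Fill Client R tier2 block (7 at 21) ; 18 left.
Client V tier1 at 15: fill all 3 ; 15 left.
Client V/tier2 (13): +11 ; 4 left.
Client S tier1 at 11: fill all 3 ; 1 left.
1 remain; put them into Client F tier1 at 10.
Total = 23×8 + 21×7 + 15×3 + 13×11 + 11×3 + 10×1 = 562.

562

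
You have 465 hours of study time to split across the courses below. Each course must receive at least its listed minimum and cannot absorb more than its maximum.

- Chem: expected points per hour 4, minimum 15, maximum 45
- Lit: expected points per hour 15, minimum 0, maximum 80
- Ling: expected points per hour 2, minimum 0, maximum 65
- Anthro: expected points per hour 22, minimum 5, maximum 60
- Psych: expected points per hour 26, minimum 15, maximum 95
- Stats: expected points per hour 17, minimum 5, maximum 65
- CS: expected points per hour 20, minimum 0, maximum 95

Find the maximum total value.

Meeting every minimum uses 15+0+0+5+15+5+0 = 40 hours, leaving 425.
Rank by expected points per hour: Psych 26 > Anthro 22 > CS 20 > Stats 17 > Lit 15 > Chem 4 > Ling 2.
Give Psych 80 more to hit its cap of 95 → 345 left.
Anthro takes 55 more to reach its cap of 60 → 290 left.
CS takes 95 more to reach its cap of 95 → 195 left.
Stats takes 60 more to reach its cap of 65 → 135 left.
Lit takes 80 more to reach its cap of 80 → 55 left.
Give Chem 30 more to hit its cap of 45 → 25 left.
Ling: +25 (room for 65) → 25. Pool exhausted.
Total = 4×45 + 15×80 + 2×25 + 22×60 + 26×95 + 17×65 + 20×95 = 8225.

8225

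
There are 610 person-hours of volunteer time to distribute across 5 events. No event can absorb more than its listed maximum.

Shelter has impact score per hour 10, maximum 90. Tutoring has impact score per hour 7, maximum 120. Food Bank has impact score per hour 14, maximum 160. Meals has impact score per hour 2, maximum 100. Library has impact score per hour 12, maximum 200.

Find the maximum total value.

Highest impact score per hour first: Food Bank 14 > Library 12 > Shelter 10 > Tutoring 7 > Meals 2.
Food Bank takes 160 to reach its cap of 160 ; 450 left.
Give Library 200 to hit its cap of 200 ; 250 left.
Shelter: +90 to 90 (cap) ; 160 left.
Tutoring: +120 to 120 (cap) ; 40 left.
Only 40 left; Meals takes them to reach 40.
Total = 10×90 + 7×120 + 14×160 + 2×40 + 12×200 = 6460.

6460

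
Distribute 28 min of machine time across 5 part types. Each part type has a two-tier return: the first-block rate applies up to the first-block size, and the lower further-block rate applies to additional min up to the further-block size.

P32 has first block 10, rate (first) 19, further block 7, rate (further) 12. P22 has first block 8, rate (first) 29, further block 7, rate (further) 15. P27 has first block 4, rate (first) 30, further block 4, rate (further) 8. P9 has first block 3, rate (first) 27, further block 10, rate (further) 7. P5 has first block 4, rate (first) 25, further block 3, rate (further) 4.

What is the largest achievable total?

Order all 10 blocks by rate: P27/T1 30 > P22/T1 29 > P9/T1 27 > P5/T1 25 > P32/T1 19 > P22/T2 15 > P32/T2 12 > P27/T2 8 > P9/T2 7 > P5/T2 4.
P27 T1 at 30: fill all 4 — 24 left.
P22/T1 (29): +8 — 16 left.
P9/T1 (27): +3 — 13 left.
P5 T1 at 25: fill all 4 — 9 left.
P32/T1: +9 of 10 at 19; pool empty.
Total = 30×4 + 29×8 + 27×3 + 25×4 + 19×9 = 704.

704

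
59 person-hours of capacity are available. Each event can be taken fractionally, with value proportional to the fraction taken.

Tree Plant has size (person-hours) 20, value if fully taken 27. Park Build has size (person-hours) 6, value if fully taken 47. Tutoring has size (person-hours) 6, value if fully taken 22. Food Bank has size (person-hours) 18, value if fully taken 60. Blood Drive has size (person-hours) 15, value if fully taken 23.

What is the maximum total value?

Best value per unit of size first: Park Build 47/6≈7.83, Tutoring 22/6≈3.67, Food Bank 60/18≈3.33, Blood Drive 23/15≈1.53, Tree Plant 27/20≈1.35.
Take all of Park Build (6 person-hours, value 47) — 53 person-hours left.
All 6 person-hours of Tutoring fit (value 22) — 47 remain.
All 18 person-hours of Food Bank fit (value 60) — 29 remain.
Take all of Blood Drive (15 person-hours, value 23) — 14 person-hours left.
Only 14 person-hours remain; take 14/20 of Tree Plant for value 27×14/20 = 18.9.
Total value = 170.9.

170.9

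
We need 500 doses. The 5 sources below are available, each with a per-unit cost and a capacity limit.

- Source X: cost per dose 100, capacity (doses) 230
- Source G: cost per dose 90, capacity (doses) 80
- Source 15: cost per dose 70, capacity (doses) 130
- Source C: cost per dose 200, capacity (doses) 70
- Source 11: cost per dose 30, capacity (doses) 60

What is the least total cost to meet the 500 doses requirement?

41100

Fill from the cheapest source first.
Source 11 at 30: take all 60 doses ; 440 still needed.
Source 15 (70): use full 130 ; 310 doses to go.
Source G (90): use full 80 ; 230 doses to go.
Source X (100): use full 230 ; 0 doses to go.
Source C: unused.
Cost = 60×30 + 130×70 + 80×90 + 230×100 = 41100.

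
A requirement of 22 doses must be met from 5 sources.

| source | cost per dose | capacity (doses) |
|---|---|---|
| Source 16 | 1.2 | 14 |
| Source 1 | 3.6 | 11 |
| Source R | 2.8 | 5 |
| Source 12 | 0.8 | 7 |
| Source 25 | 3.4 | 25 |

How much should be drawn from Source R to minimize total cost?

Use sources in increasing cost order.
Source 12 at 0.8: take all 7 doses ; 15 still needed.
Source 16 at 1.2: take all 14 doses ; 1 still needed.
Source R (2.8): take the remaining 1 ; done.
Source 25, Source 1: unused.

1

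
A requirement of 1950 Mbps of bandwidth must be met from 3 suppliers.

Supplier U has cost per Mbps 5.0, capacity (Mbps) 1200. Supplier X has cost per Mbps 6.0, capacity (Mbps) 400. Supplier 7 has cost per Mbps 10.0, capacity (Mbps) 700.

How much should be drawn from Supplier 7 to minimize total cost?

350

Use suppliers in increasing cost order.
Supplier U (5.0): use full 1200 — 750 Mbps to go.
Supplier X (6.0): use full 400 — 350 Mbps to go.
Take 350 from Supplier 7 at 10.0 to finish.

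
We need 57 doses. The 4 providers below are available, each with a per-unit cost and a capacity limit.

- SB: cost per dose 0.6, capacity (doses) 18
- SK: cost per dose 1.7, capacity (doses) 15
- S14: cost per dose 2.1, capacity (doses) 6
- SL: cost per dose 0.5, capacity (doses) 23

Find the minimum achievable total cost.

49.9

Use providers in increasing cost order.
SL (0.5): use full 23 — 34 doses to go.
SB (0.6): use full 18 — 16 doses to go.
SK at 1.7: take all 15 doses — 1 still needed.
Take 1 from S14 at 2.1 to finish.
Cost = 23×0.5 + 18×0.6 + 15×1.7 + 1×2.1 = 49.9.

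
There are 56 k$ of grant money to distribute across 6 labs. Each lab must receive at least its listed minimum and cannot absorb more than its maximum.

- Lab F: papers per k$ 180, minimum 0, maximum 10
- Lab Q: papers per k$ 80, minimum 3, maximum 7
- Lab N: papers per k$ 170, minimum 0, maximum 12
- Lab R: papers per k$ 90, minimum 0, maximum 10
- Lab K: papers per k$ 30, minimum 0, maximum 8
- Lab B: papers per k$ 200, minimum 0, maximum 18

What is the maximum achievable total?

8820

Meeting every minimum uses 0+3+0+0+0+0 = 3 k$, leaving 53.
Rank by papers per k$: Lab B 200 > Lab F 180 > Lab N 170 > Lab R 90 > Lab Q 80 > Lab K 30.
Lab B: +18 to 18 (cap) — 35 left.
Give Lab F 10 more to hit its cap of 10 — 25 left.
Lab N takes 12 more to reach its cap of 12 — 13 left.
Lab R takes 10 more to reach its cap of 10 — 3 left.
Only 3 left; Lab Q takes them to reach 6.
Total = 180×10 + 80×6 + 170×12 + 90×10 + 200×18 = 8820.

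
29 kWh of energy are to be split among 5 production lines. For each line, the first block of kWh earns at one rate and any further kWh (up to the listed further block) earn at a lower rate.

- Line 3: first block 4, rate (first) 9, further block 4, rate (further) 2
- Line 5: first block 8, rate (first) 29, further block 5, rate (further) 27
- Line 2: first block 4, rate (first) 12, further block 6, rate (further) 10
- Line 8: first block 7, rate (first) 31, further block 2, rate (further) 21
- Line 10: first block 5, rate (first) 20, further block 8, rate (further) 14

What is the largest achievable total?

754

Order all 10 blocks by rate: Line 8/first 31 > Line 5/first 29 > Line 5/second 27 > Line 8/second 21 > Line 10/first 20 > Line 10/second 14 > Line 2/first 12 > Line 2/second 10 > Line 3/first 9 > Line 3/second 2.
Line 8 first at 31: fill all 7 — 22 left.
Line 5/first (29): +8 — 14 left.
Fill Line 5 second block (5 at 27) — 9 left.
Fill Line 8 second block (2 at 21) — 7 left.
Line 10/first (20): +5 — 2 left.
2 remain; put them into Line 10 second at 14.
Total = 31×7 + 29×8 + 27×5 + 21×2 + 20×5 + 14×2 = 754.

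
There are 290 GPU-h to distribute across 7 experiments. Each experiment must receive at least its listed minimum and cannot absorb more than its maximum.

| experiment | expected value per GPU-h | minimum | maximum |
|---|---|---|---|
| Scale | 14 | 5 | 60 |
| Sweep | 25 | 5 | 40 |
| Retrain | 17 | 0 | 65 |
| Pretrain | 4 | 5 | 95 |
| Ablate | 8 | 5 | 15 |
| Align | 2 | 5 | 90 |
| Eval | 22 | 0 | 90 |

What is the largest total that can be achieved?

Meeting every minimum uses 5+5+0+5+5+5+0 = 25 GPU-h, leaving 265.
Rank by expected value per GPU-h: Sweep 25 > Eval 22 > Retrain 17 > Scale 14 > Ablate 8 > Pretrain 4 > Align 2.
Give Sweep 35 more to hit its cap of 40 → 230 left.
Eval: +90 to 90 (cap) → 140 left.
Give Retrain 65 more to hit its cap of 65 → 75 left.
Scale: +55 to 60 (cap) → 20 left.
Ablate takes 10 more to reach its cap of 15 → 10 left.
Only 10 left; Pretrain takes them to reach 15.
Total = 14×60 + 25×40 + 17×65 + 4×15 + 8×15 + 2×5 + 22×90 = 5115.

5115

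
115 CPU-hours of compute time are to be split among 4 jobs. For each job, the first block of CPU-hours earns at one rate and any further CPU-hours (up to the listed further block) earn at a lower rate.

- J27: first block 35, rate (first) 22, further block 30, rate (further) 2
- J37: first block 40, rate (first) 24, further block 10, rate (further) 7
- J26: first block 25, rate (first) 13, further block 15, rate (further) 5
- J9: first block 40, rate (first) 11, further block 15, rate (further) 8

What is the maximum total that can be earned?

Order all 8 blocks by rate: J37/first 24 > J27/first 22 > J26/first 13 > J9/first 11 > J9/second 8 > J37/second 7 > J26/second 5 > J27/second 2.
J37/first (24): +40 ; 75 left.
J27 first at 22: fill all 35 ; 40 left.
J26/first (13): +25 ; 15 left.
J9/first: +15 of 40 at 11; pool empty.
Total = 24×40 + 22×35 + 13×25 + 11×15 = 2220.

2220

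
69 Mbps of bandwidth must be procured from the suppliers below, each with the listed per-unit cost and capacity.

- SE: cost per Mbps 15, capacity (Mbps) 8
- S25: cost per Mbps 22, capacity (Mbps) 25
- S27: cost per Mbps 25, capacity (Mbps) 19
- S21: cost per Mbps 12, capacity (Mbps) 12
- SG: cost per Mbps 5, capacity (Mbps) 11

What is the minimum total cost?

Fill from the cheapest supplier first.
Take 11 from SG at 5 — need 58 more.
S21 at 12: take all 12 Mbps — 46 still needed.
SE at 15: take all 8 Mbps — 38 still needed.
Take 25 from S25 at 22 — need 13 more.
S27 (25): take the remaining 13 — done.
Cost = 11×5 + 12×12 + 8×15 + 25×22 + 13×25 = 1194.

1194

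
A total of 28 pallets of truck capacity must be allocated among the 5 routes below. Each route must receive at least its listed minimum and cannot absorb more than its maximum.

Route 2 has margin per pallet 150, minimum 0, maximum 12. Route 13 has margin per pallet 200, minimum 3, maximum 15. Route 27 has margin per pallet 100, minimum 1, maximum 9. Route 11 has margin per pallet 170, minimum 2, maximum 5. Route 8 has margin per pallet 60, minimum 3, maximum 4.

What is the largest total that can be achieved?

Meeting every minimum uses 0+3+1+2+3 = 9 pallets, leaving 19.
Rank by margin per pallet: Route 13 200 > Route 11 170 > Route 2 150 > Route 27 100 > Route 8 60.
Route 13: +12 to 15 (cap) ; 7 left.
Route 11: +3 to 5 (cap) ; 4 left.
Route 2 has room for 12 more but only 4 remain, so it gets 4.
Total = 150×4 + 200×15 + 100×1 + 170×5 + 60×3 = 4730.

4730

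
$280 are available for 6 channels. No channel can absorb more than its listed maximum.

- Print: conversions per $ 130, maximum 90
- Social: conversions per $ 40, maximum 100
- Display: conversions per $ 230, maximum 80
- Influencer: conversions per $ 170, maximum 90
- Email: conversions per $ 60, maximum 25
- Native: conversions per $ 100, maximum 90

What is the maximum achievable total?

47400

Order the channels by conversions per $: Display 230 > Influencer 170 > Print 130 > Native 100 > Email 60 > Social 40.
Display: +80 to 80 (cap) ; 200 left.
Give Influencer 90 to hit its cap of 90 ; 110 left.
Give Print 90 to hit its cap of 90 ; 20 left.
Only 20 left; Native takes them to reach 20.
Total = 130×90 + 230×80 + 170×90 + 100×20 = 47400.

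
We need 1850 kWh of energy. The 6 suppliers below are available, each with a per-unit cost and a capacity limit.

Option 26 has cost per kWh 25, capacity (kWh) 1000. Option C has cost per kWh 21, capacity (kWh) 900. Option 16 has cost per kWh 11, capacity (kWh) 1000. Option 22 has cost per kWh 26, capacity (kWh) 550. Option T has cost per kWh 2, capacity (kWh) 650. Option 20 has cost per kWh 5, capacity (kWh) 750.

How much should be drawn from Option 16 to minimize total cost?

Cheapest first:
Option T (2): use full 650 → 1200 kWh to go.
Take 750 from Option 20 at 5 → need 450 more.
Take 450 from Option 16 at 11 to finish.
Option C, Option 26, Option 22: unused.

450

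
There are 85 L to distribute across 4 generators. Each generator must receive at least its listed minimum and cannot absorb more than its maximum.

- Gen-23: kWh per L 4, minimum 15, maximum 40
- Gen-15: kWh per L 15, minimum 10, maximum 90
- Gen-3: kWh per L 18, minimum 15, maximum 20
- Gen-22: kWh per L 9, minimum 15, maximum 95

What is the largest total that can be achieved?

1080

Meeting every minimum uses 15+10+15+15 = 55 L, leaving 30.
Highest kWh per L first: Gen-3 18 > Gen-15 15 > Gen-22 9 > Gen-23 4.
Gen-3: +5 to 20 (cap) ; 25 left.
Only 25 left; Gen-15 takes them to reach 35.
Total = 4×15 + 15×35 + 18×20 + 9×15 = 1080.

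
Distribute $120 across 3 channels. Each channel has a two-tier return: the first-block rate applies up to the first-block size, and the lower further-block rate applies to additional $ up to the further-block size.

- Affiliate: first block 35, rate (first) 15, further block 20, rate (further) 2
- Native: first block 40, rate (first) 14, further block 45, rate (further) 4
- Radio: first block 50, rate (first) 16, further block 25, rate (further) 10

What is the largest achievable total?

1815

Order all 6 blocks by rate: Radio/first 16 > Affiliate/first 15 > Native/first 14 > Radio/second 10 > Native/second 4 > Affiliate/second 2.
Radio first at 16: fill all 50 → 70 left.
Affiliate/first (15): +35 → 35 left.
Native first at 14: only 35 left, fill 35.
Total = 16×50 + 15×35 + 14×35 = 1815.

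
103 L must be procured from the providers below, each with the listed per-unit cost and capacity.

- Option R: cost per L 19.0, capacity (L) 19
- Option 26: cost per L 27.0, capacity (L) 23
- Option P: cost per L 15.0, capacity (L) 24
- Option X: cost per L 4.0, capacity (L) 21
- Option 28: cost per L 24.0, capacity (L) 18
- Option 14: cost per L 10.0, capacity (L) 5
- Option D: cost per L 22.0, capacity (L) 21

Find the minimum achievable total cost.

1629

Use providers in increasing cost order.
Take 21 from Option X at 4.0 — need 82 more.
Option 14 (10.0): use full 5 — 77 L to go.
Take 24 from Option P at 15.0 — need 53 more.
Option R at 19.0: take all 19 L — 34 still needed.
Take 21 from Option D at 22.0 — need 13 more.
Option 28 (24.0): take the remaining 13 — done.
Option 26: unused.
Cost = 21×4.0 + 5×10.0 + 24×15.0 + 19×19.0 + 21×22.0 + 13×24.0 = 1629.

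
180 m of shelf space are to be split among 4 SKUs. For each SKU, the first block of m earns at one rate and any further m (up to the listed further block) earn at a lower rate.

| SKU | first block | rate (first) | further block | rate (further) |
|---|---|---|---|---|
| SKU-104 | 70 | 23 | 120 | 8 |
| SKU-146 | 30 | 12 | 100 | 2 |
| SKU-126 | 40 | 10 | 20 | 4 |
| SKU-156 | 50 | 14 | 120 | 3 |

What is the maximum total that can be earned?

Rank every tier by rate: SKU-104/T1 23 > SKU-156/T1 14 > SKU-146/T1 12 > SKU-126/T1 10 > SKU-104/T2 8 > SKU-126/T2 4 > SKU-156/T2 3 > SKU-146/T2 2.
Fill SKU-104 T1 block (70 at 23) — 110 left.
SKU-156 T1 at 14: fill all 50 — 60 left.
SKU-146/T1 (12): +30 — 30 left.
SKU-126/T1: +30 of 40 at 10; pool empty.
Total = 23×70 + 14×50 + 12×30 + 10×30 = 2970.

2970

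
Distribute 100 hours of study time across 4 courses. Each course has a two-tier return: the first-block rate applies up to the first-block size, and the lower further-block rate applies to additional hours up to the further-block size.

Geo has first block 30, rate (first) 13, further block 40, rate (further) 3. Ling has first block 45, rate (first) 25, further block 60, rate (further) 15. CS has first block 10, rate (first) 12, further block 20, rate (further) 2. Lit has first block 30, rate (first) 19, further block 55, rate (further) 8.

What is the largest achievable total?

Rank every tier by rate: Ling/first 25 > Lit/first 19 > Ling/second 15 > Geo/first 13 > CS/first 12 > Lit/second 8 > Geo/second 3 > CS/second 2.
Ling/first (25): +45 → 55 left.
Lit/first (19): +30 → 25 left.
25 remain; put them into Ling second at 15.
Total = 25×45 + 19×30 + 15×25 = 2070.

2070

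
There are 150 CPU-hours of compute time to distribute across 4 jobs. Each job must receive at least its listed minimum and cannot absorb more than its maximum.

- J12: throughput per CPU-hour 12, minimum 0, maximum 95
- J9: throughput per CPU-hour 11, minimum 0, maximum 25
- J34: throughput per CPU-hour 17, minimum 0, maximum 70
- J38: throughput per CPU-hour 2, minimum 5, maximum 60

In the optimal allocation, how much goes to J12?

Meeting every minimum uses 0+0+0+5 = 5 CPU-hours, leaving 145.
Order the jobs by throughput per CPU-hour: J34 17 > J12 12 > J9 11 > J38 2.
Give J34 70 more to hit its cap of 70 ; 75 left.
Only 75 left; J12 takes them to reach 75.

75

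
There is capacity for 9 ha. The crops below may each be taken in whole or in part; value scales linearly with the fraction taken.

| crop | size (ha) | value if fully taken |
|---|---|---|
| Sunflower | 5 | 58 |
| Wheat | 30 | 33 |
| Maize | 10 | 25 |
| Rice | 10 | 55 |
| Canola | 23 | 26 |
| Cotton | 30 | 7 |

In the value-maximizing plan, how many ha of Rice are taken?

Sort by value density: Sunflower 58/5≈11.6, Rice 55/10≈5.5, Maize 25/10≈2.5, Canola 26/23≈1.13, Wheat 33/30≈1.1, Cotton 7/30≈0.233.
All 5 ha of Sunflower fit (value 58) — 4 remain.
Only 4 ha remain; take 4/10 of Rice for value 55×4/10 = 22.

4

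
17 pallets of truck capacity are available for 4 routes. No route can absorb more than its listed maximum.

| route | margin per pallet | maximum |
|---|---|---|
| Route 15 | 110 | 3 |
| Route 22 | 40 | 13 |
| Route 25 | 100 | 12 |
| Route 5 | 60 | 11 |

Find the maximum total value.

1650

Order the routes by margin per pallet: Route 15 110 > Route 25 100 > Route 5 60 > Route 22 40.
Give Route 15 3 to hit its cap of 3 → 14 left.
Route 25 takes 12 to reach its cap of 12 → 2 left.
Route 5: +2 (room for 11) → 2. Pool exhausted.
Total = 110×3 + 100×12 + 60×2 = 1650.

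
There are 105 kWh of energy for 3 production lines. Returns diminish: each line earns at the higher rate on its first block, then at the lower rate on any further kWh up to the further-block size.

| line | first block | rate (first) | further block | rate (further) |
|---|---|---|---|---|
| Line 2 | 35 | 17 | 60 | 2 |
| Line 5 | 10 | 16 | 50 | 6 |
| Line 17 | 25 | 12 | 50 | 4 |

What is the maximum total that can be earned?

1265

Order all 6 blocks by rate: Line 2/T1 17 > Line 5/T1 16 > Line 17/T1 12 > Line 5/T2 6 > Line 17/T2 4 > Line 2/T2 2.
Line 2/T1 (17): +35 → 70 left.
Line 5 T1 at 16: fill all 10 → 60 left.
Line 17/T1 (12): +25 → 35 left.
35 remain; put them into Line 5 T2 at 6.
Total = 17×35 + 16×10 + 12×25 + 6×35 = 1265.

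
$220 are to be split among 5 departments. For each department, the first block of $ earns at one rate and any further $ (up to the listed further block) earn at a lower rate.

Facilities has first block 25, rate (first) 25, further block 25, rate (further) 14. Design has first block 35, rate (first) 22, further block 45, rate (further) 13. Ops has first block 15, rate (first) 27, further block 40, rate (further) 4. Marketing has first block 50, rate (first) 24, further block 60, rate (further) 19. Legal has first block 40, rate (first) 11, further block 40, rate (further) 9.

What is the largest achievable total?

Rank every tier by rate: Ops/first 27 > Facilities/first 25 > Marketing/first 24 > Design/first 22 > Marketing/second 19 > Facilities/second 14 > Design/second 13 > Legal/first 11 > Legal/second 9 > Ops/second 4.
Ops/first (27): +15 ; 205 left.
Facilities first at 25: fill all 25 ; 180 left.
Marketing first at 24: fill all 50 ; 130 left.
Fill Design first block (35 at 22) ; 95 left.
Marketing/second (19): +60 ; 35 left.
Facilities/second (14): +25 ; 10 left.
Design/second: +10 of 45 at 13; pool empty.
Total = 27×15 + 25×25 + 24×50 + 22×35 + 19×60 + 14×25 + 13×10 = 4620.

4620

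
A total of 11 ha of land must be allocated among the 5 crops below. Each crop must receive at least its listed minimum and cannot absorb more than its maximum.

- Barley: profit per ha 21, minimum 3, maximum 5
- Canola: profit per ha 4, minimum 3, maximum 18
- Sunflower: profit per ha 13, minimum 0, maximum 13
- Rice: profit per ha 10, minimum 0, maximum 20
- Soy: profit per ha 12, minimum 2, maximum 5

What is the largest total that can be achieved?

154

Meeting every minimum uses 3+3+0+0+2 = 8 ha, leaving 3.
Highest profit per ha first: Barley 21 > Sunflower 13 > Soy 12 > Rice 10 > Canola 4.
Barley: +2 to 5 (cap) → 1 left.
Only 1 left; Sunflower takes them to reach 1.
Total = 21×5 + 4×3 + 13×1 + 12×2 = 154.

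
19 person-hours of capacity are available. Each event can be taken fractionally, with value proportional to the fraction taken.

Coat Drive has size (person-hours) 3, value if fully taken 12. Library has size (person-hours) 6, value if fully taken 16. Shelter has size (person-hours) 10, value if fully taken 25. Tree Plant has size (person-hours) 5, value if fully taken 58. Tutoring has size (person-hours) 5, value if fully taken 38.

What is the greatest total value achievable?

Best value per unit of size first: Tree Plant 58/5≈11.6, Tutoring 38/5≈7.6, Coat Drive 12/3≈4, Library 16/6≈2.67, Shelter 25/10≈2.5.
Tree Plant: take in full, 5 person-hours for value 58 ; 14 left.
All 5 person-hours of Tutoring fit (value 38) ; 9 remain.
All 3 person-hours of Coat Drive fit (value 12) ; 6 remain.
All 6 person-hours of Library fit (value 16) ; 0 remain.
Total value = 124.

124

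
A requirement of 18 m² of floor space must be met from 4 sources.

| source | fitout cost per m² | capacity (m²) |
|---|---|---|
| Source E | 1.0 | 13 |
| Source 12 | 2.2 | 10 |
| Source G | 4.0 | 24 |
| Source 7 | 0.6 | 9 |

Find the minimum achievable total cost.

Fill from the cheapest source first.
Source 7 (0.6): use full 9 — 9 m² to go.
Source E at 1.0: take 9 of its 13 — requirement met.
Source 12, Source G: unused.
Cost = 9×0.6 + 9×1.0 = 14.4.

14.4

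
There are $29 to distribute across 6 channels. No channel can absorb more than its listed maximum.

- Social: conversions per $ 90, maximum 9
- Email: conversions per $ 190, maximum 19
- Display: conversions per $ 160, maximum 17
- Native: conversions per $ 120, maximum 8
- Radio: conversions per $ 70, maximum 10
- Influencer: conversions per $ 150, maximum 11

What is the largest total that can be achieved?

5210

Rank by conversions per $: Email 190 > Display 160 > Influencer 150 > Native 120 > Social 90 > Radio 70.
Give Email 19 to hit its cap of 19 → 10 left.
Display has room for 17 but only 10 remain, so it gets 10.
Total = 190×19 + 160×10 = 5210.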